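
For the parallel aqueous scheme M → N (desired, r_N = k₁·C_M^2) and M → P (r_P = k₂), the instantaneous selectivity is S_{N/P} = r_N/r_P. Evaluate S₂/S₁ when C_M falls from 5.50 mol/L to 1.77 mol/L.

0.104

S_{N/P} = (k₁/k₂)·C_M^2, so S₂/S₁ = (C_{M,2}/C_{M,1})^2.
= (1.77/5.50)^2 = (0.3218)^2 = 0.104.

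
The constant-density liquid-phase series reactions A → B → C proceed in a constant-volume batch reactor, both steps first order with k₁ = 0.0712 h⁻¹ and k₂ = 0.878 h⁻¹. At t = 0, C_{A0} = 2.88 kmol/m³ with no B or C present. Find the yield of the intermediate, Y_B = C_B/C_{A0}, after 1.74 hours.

0.0588

The intermediate concentration in a first-order A→B→C sequence is C_B = k₁C_{A0}(e^(−k₁t) − e^(−k₂t))/(k₂−k₁).
e^(−k₁t) = e^(−0.0712×1.74) = e^(−0.1239) = 0.8835; e^(−k₂t) = e^(−1.528) = 0.2170.
C_B = 0.0712×2.88/(0.878−0.0712) × (0.8835−0.2170) = 0.2542×0.6664 = 0.1694 kmol/m³.
Y_B = C_B/C_{A0} = 0.1694/2.88 = 0.0588.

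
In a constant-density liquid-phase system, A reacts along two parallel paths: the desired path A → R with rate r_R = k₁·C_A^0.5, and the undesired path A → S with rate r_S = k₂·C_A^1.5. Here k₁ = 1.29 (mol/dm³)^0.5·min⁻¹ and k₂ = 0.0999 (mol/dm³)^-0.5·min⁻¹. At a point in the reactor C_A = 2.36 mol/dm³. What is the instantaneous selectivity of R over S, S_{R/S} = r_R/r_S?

S_{R/S} = r_R/r_S = (k₁·C_A^0.5)/(k₂·C_A^1.5) = (k₁/k₂)·C_A⁻¹.
= (1.29×2.360^0.5) / (0.0999×2.360^1.5) = 1.982/0.3622 = 5.47.
The undesired path is higher order in A, so low C_A (CSTR or dilute feed) favours R.

5.47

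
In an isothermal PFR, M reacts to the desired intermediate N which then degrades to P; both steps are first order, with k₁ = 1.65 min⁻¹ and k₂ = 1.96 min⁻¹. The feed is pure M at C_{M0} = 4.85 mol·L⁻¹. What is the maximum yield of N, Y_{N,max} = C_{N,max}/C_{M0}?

At the optimum, C_{N,max}/C_{M0} = (k₁/k₂)^[k₂/(k₂−k₁)].
= (1.65/1.96)^(1.96/(1.96−1.65)) = (0.8418)^(6.323) = 0.3367.

0.337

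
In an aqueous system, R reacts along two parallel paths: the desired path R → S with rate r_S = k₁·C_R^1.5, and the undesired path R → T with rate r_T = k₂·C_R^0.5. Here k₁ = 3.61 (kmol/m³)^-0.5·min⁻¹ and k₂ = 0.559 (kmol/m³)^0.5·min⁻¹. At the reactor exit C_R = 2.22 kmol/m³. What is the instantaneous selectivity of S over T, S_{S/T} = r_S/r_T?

S_{S/T} = r_S/r_T = (k₁·C_R^1.5)/(k₂·C_R^0.5) = (k₁/k₂)·C_R.
= (3.61×2.220^1.5) / (0.559×2.220^0.5) = 11.94/0.8329 = 14.3.
Since the desired path is higher order in R, keeping C_R high (PFR or concentrated feed) favours S.

14.3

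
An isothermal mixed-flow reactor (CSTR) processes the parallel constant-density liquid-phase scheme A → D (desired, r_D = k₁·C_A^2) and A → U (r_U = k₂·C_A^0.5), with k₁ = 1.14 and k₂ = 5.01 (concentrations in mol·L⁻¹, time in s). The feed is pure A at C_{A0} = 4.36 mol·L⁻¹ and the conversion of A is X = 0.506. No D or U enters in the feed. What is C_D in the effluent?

0.923 mol·L⁻¹

Exit C_A = C_{A0}(1−X) = 4.36×0.494 = 2.154 mol·L⁻¹.
A CSTR operates uniformly at the exit composition, giving r_D = 5.288 and r_U = 7.353 (each k·C_A^n at C_A = 2.154).
Fraction of consumed A going to D: r_D/(r_D+r_U) = 0.4184.
C_D = 0.4184·C_{A0}·X = 0.4184×4.36×0.506 = 0.923 mol·L⁻¹.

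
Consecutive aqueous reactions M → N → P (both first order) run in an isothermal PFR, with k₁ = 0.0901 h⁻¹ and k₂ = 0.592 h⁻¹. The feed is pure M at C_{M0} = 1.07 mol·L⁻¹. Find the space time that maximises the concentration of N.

3.75 h

For first-order series the maximum of C_N occurs at τ_opt = ln(k₂/k₁)/(k₂−k₁).
= ln(0.592/0.0901)/(0.592−0.0901) = ln(6.570)/0.5019 = 1.883/0.5019 = 3.75 h.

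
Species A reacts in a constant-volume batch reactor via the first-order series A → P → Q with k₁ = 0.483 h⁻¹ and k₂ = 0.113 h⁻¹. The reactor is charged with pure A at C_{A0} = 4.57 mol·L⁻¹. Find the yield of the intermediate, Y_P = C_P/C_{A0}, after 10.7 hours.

The intermediate concentration in a first-order A→B→C sequence is C_P = k₁C_{A0}(e^(−k₁t) − e^(−k₂t))/(k₂−k₁).
e^(−k₁t) = e^(−0.483×10.7) = e^(−5.168) = 0.005695; e^(−k₂t) = e^(−1.209) = 0.2985.
C_P = 0.483×4.57/(0.113−0.483) × (0.005695−0.2985) = (-5.966)×(-0.2928) = 1.747 mol·L⁻¹.
Y_P = C_P/C_{A0} = 1.747/4.57 = 0.382.

0.382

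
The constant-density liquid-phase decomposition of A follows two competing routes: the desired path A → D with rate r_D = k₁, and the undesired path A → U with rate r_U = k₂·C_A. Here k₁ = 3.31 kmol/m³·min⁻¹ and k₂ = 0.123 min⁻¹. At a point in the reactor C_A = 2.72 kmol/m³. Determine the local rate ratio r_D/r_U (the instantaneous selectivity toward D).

9.89

S_{D/U} = r_D/r_U = (k₁)/(k₂·C_A) = (k₁/k₂)·C_A⁻¹.
= (3.31) / (0.123×2.720) = 3.310/0.3346 = 9.89.
The undesired path is higher order in A, so low C_A (CSTR or dilute feed) favours D.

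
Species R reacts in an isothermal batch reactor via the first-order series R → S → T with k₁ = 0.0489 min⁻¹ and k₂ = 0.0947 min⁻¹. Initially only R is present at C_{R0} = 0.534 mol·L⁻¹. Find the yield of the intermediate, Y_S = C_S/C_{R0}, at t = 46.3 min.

0.0976

For first-order series with pure R initially, C_S(t) = k₁C_{R0}/(k₂−k₁)·(e^(−k₁t) − e^(−k₂t)).
e^(−k₁t) = e^(−0.0489×46.3) = e^(−2.264) = 0.1039; e^(−k₂t) = e^(−4.385) = 0.01247.
C_S = 0.0489×0.534/(0.0947−0.0489) × (0.1039−0.01247) = 0.5701×0.09146 = 0.05214 mol·L⁻¹.
Y_S = C_S/C_{R0} = 0.05214/0.534 = 0.0976.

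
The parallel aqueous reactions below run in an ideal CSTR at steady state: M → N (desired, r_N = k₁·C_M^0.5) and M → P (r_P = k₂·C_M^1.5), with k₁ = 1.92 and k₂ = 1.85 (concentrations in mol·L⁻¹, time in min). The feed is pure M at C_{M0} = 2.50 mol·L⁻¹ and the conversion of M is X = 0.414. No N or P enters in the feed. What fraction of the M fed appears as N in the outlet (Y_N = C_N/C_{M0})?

Exit C_M = C_{M0}(1−X) = 2.50×0.586 = 1.465 mol·L⁻¹.
A CSTR operates uniformly at the exit composition, giving r_N = 2.324 and r_P = 3.280 (each k·C_M^n at C_M = 1.465).
Fraction of consumed M going to N: r_N/(r_N+r_P) = 0.4147.
C_N = 0.4147·C_{M0}·X = 0.4147×2.50×0.414 = 0.429 mol·L⁻¹; Y_N = C_N/C_{M0} = 0.172.

0.172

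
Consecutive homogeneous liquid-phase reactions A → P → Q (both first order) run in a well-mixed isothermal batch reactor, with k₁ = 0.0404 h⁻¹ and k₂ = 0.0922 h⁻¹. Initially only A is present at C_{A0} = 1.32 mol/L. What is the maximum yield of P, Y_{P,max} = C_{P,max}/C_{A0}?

0.230

At the optimum, C_{P,max}/C_{A0} = (k₁/k₂)^[k₂/(k₂−k₁)].
= (0.0404/0.0922)^(0.0922/(0.0922−0.0404)) = (0.4382)^(1.780) = 0.2302.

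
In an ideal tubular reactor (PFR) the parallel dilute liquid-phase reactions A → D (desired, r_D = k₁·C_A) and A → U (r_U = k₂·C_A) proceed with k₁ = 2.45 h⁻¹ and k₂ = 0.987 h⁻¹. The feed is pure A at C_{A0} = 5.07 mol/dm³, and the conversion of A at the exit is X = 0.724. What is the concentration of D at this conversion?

2.62 mol/dm³

C_A = C_{A0}(1−X) = 1.399 mol/dm³.
Both paths are first order in A, so the instantaneous fraction to D is constant: dC_D/d(−C_A) = k₁/(k₁+k₂) = 0.7128.
C_D = 0.7128·(C_{A0}−C_A) = 0.7128×3.671 = 2.62 mol/dm³.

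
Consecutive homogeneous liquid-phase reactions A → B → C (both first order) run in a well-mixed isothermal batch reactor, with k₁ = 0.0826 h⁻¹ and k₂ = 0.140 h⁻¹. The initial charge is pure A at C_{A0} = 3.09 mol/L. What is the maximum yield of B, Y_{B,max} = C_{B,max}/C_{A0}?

0.276

Evaluating C_B at t_opt = ln(k₂/k₁)/(k₂−k₁) gives C_{B,max}/C_{A0} = (k₁/k₂)^[k₂/(k₂−k₁)].
= (0.0826/0.140)^(0.140/(0.140−0.0826)) = (0.5900)^(2.439) = 0.2761.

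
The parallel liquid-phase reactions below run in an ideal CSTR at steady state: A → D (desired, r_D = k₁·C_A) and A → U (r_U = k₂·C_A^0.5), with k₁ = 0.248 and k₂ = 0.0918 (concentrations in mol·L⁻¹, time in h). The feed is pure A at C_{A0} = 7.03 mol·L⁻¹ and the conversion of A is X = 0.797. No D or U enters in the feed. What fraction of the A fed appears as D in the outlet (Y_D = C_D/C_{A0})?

0.608

Exit C_A = C_{A0}(1−X) = 7.03×0.203 = 1.427 mol·L⁻¹.
A CSTR operates uniformly at the exit composition, giving r_D = 0.3539 and r_U = 0.1097 (each k·C_A^n at C_A = 1.427).
Fraction of consumed A going to D: r_D/(r_D+r_U) = 0.7634.
C_D = 0.7634·C_{A0}·X = 0.7634×7.03×0.797 = 4.28 mol·L⁻¹; Y_D = C_D/C_{A0} = 0.608.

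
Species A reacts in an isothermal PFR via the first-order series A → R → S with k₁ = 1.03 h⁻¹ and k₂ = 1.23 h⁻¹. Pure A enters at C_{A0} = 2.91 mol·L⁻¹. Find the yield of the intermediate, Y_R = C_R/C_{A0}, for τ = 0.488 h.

Solving the coupled first-order balances gives C_R(τ) = [k₁/(k₂−k₁)]·C_{A0}·(e^(−k₁τ) − e^(−k₂τ)).
e^(−k₁τ) = e^(−1.03×0.488) = e^(−0.5026) = 0.6049; e^(−k₂τ) = e^(−0.6002) = 0.5487.
C_R = 1.03×2.91/(1.23−1.03) × (0.6049−0.5487) = 14.99×0.05625 = 0.8430 mol·L⁻¹.
Y_R = C_R/C_{A0} = 0.8430/2.91 = 0.290.

0.290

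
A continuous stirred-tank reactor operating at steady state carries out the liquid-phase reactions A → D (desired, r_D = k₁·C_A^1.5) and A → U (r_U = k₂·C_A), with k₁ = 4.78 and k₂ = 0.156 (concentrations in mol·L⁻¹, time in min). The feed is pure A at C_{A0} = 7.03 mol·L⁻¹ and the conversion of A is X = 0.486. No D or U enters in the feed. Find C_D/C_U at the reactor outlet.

58.2

Exit C_A = C_{A0}(1−X) = 7.03×0.514 = 3.613 mol·L⁻¹.
A CSTR operates uniformly at the exit composition, giving r_D = 32.83 and r_U = 0.5637 (each k·C_A^n at C_A = 3.613).
Overall selectivity = C_D/C_U = r_Dτ/(r_Uτ) = r_D/r_U = 58.2.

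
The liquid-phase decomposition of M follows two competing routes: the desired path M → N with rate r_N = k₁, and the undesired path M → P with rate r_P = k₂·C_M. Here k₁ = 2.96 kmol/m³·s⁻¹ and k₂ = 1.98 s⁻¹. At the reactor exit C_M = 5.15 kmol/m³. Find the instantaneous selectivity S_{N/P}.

0.290

S_{N/P} = r_N/r_P = (k₁)/(k₂·C_M) = (k₁/k₂)·C_M⁻¹.
= (2.96) / (1.98×5.150) = 2.960/10.20 = 0.290.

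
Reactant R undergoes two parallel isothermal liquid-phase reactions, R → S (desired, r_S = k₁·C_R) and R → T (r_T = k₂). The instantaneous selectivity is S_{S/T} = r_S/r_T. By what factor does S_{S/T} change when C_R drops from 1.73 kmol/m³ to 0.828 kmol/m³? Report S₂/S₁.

0.479

S_{S/T} = (k₁/k₂)·C_R, so S₂/S₁ = (C_{R,2}/C_{R,1}).
= 0.828/1.73 = 0.479.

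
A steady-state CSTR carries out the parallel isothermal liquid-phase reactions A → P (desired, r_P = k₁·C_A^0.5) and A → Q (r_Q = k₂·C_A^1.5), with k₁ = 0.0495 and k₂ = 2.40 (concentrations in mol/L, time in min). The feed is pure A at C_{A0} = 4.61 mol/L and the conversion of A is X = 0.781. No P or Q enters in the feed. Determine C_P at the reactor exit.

Exit C_A = C_{A0}(1−X) = 4.61×0.219 = 1.010 mol/L.
A CSTR operates uniformly at the exit composition, giving r_P = 0.04974 and r_Q = 2.435 (each k·C_A^n at C_A = 1.010).
Fraction of consumed A going to P: r_P/(r_P+r_Q) = 0.02002.
C_P = 0.02002·C_{A0}·X = 0.02002×4.61×0.781 = 0.0721 mol/L.

0.0721 mol/L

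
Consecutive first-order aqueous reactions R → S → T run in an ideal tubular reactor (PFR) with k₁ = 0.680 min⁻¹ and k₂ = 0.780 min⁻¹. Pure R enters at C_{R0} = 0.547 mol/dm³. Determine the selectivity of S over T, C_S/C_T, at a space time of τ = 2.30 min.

0.587

The intermediate concentration in a first-order A→B→C sequence is C_S = k₁C_{R0}(e^(−k₁τ) − e^(−k₂τ))/(k₂−k₁).
e^(−k₁τ) = e^(−0.680×2.30) = e^(−1.564) = 0.2093; e^(−k₂τ) = e^(−1.794) = 0.1663.
C_S = 0.680×0.547/(0.780−0.680) × (0.2093−0.1663) = 3.720×0.04300 = 0.1600 mol/dm³.
C_R = C_{R0}e^(−k₁τ) = 0.1145 mol/dm³, so C_T = C_{R0}−C_R−C_S = 0.2726 mol/dm³; C_S/C_T = 0.587.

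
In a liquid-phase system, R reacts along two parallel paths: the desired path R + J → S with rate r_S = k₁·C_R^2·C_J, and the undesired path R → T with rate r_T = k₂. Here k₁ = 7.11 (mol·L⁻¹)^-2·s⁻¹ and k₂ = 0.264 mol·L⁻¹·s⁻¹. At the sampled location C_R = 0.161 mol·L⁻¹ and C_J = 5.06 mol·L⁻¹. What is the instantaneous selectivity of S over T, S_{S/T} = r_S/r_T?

3.53

S_{S/T} = r_S/r_T = (k₁·C_R^2·C_J)/(k₂) = (k₁/k₂)·C_R^2·C_J.
= (7.11×0.1610^2×5.060) / (0.264) = 0.9325/0.2640 = 3.53.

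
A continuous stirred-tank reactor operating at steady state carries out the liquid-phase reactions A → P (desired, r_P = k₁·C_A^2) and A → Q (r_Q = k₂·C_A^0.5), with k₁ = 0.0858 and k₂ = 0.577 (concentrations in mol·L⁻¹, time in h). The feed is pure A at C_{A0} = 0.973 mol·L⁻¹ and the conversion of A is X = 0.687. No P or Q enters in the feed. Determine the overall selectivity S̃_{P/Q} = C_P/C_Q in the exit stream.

Exit C_A = C_{A0}(1−X) = 0.973×0.313 = 0.3045 mol·L⁻¹.
A CSTR operates uniformly at the exit composition, giving r_P = 0.007958 and r_Q = 0.3184 (each k·C_A^n at C_A = 0.3045).
Overall selectivity = C_P/C_Q = r_Pτ/(r_Qτ) = r_P/r_Q = 0.0250.

0.0250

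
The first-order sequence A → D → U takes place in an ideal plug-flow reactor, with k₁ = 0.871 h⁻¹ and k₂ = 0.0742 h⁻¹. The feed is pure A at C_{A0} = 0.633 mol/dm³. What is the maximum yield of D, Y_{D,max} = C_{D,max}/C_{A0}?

For a first-order series the maximum intermediate yield is C_{D,max}/C_{A0} = (k₁/k₂)^[k₂/(k₂−k₁)].
= (0.871/0.0742)^(0.0742/(0.0742−0.871)) = (11.74)^(-0.09312) = 0.7951.

0.795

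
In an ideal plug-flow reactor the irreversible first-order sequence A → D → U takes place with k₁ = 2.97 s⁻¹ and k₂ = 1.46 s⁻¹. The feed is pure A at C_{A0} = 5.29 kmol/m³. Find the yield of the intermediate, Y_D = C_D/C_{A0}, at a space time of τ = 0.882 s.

For first-order series with pure A initially, C_D(τ) = k₁C_{A0}/(k₂−k₁)·(e^(−k₁τ) − e^(−k₂τ)).
e^(−k₁τ) = e^(−2.97×0.882) = e^(−2.620) = 0.07284; e^(−k₂τ) = e^(−1.288) = 0.2759.
C_D = 2.97×5.29/(1.46−2.97) × (0.07284−0.2759) = (-10.40)×(-0.2031) = 2.113 kmol/m³.
Y_D = C_D/C_{A0} = 2.113/5.29 = 0.399.

0.399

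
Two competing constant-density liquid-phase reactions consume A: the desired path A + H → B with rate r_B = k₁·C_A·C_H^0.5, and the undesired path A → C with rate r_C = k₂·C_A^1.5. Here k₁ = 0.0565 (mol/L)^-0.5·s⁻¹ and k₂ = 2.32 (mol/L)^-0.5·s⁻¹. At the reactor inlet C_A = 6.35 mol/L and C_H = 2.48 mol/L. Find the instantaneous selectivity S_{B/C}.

0.0152

S_{B/C} = r_B/r_C = (k₁·C_A·C_H^0.5)/(k₂·C_A^1.5) = (k₁/k₂)·C_A^-0.5·C_H^0.5.
= (0.0565×6.350×2.480^0.5) / (2.32×6.350^1.5) = 0.5650/37.12 = 0.0152.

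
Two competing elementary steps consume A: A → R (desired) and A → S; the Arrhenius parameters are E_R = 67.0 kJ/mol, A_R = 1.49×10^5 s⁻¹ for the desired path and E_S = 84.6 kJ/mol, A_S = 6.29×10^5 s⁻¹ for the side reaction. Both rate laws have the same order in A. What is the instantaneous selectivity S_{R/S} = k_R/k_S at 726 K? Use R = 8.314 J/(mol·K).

4.37

Since both paths have the same order in A, the concentration cancels and S_{R/S} = k_R/k_S = (A_R/A_S)·exp[(E_S−E_R)/(RT)].
(E_S−E_R)/(RT) = (84.6−67.0)×10³/(8.314×726) = 17600/6036 = 2.916.
k_R/k_S = (1.49×10^5/6.29×10^5)·exp(2.916) = 0.2369 × 18.46 = 4.37.
Since E_R < E_S, lowering the temperature improves selectivity toward R.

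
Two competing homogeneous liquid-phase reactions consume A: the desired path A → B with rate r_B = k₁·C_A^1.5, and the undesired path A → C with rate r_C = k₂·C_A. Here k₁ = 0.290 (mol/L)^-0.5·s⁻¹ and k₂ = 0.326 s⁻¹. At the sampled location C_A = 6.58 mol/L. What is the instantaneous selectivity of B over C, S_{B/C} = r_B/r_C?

2.28

S_{B/C} = r_B/r_C = (k₁·C_A^1.5)/(k₂·C_A) = (k₁/k₂)·C_A^0.5.
= (0.290×6.580^1.5) / (0.326×6.580) = 4.895/2.145 = 2.28.
Since the desired path is higher order in A, keeping C_A high (PFR or concentrated feed) favours B.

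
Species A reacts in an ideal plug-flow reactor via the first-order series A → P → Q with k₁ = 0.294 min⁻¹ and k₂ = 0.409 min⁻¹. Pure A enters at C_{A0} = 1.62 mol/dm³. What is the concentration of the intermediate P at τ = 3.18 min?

The intermediate concentration in a first-order A→B→C sequence is C_P = k₁C_{A0}(e^(−k₁τ) − e^(−k₂τ))/(k₂−k₁).
e^(−k₁τ) = e^(−0.294×3.18) = e^(−0.9349) = 0.3926; e^(−k₂τ) = e^(−1.301) = 0.2724.
C_P = 0.294×1.62/(0.409−0.294) × (0.3926−0.2724) = 4.142×0.1203 = 0.4980 mol/dm³.

0.498 mol/dm³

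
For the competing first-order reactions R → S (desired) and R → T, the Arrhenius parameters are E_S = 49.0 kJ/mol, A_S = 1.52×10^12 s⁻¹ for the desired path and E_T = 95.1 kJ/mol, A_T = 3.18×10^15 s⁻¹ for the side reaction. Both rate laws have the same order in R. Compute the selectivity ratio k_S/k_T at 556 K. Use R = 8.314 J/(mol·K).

Since both paths have the same order in R, the concentration cancels and S_{S/T} = k_S/k_T = (A_S/A_T)·exp[(E_T−E_S)/(RT)].
(E_T−E_S)/(RT) = (95.1−49.0)×10³/(8.314×556) = 46100/4623 = 9.973.
k_S/k_T = (1.52×10^12/3.18×10^15)·exp(9.973) = 4.780×10^-4 × 21435 = 10.2.
Since E_S < E_T, lowering the temperature improves selectivity toward S.

10.2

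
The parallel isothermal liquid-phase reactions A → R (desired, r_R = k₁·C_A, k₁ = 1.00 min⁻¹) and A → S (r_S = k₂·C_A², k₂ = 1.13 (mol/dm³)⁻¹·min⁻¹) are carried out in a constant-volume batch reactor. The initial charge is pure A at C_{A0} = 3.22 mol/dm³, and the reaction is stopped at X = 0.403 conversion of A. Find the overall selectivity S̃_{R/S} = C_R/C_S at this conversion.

C_A = C_{A0}(1−X) = 1.922 mol/dm³.
Along a PFR/batch, dC_R/dC_A = −r_R/(r_R+r_S) = −k₁/(k₁+k₂·C_A).
Integrating from C_{A0} to C_A: C_R = (1.00/1.13)·ln[(1.00+1.13·3.22)/(1.00+1.13·1.92)] = 0.8850·ln(4.639/3.172) = 0.3363 mol/dm³.
C_S = (C_{A0}−C_A)−C_R = 0.9614 mol/dm³; S̃_{R/S} = 0.3363/0.9614 = 0.350.

0.350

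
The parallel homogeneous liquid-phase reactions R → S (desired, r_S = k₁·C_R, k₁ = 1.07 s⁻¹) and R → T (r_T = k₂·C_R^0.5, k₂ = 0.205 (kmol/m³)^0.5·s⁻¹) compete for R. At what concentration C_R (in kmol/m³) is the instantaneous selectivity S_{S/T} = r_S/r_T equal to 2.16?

0.171 kmol/m³

S_{S/T} = (k₁/k₂)·C_R^0.5 ⇒ C_R = (S·k₂/k₁)^(2).
= (2.16×0.205/1.07)^(2) = (0.4138)^(2) = 0.171 kmol/m³.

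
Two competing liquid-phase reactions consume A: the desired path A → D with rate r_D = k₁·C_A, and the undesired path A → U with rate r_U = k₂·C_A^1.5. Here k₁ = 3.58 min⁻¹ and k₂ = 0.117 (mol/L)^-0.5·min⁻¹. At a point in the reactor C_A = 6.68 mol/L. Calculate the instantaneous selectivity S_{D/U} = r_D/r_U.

S_{D/U} = r_D/r_U = (k₁·C_A)/(k₂·C_A^1.5) = (k₁/k₂)·C_A^-0.5.
= (3.58×6.680) / (0.117×6.680^1.5) = 23.91/2.020 = 11.8.
The undesired path is higher order in A, so low C_A (CSTR or dilute feed) favours D.

11.8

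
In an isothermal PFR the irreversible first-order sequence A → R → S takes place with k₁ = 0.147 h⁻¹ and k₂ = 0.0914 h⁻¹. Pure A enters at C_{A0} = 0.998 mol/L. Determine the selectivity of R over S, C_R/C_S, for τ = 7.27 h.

The intermediate concentration in a first-order A→B→C sequence is C_R = k₁C_{A0}(e^(−k₁τ) − e^(−k₂τ))/(k₂−k₁).
e^(−k₁τ) = e^(−0.147×7.27) = e^(−1.069) = 0.3435; e^(−k₂τ) = e^(−0.6645) = 0.5145.
C_R = 0.147×0.998/(0.0914−0.147) × (0.3435−0.5145) = (-2.639)×(-0.1711) = 0.4514 mol/L.
C_A = C_{A0}e^(−k₁τ) = 0.3428 mol/L, so C_S = C_{A0}−C_A−C_R = 0.2038 mol/L; C_R/C_S = 2.21.

2.21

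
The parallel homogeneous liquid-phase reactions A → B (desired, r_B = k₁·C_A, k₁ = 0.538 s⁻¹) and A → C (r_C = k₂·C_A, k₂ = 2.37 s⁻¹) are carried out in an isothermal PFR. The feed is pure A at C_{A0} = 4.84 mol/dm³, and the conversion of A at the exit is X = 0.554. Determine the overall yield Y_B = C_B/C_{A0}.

0.102

C_A = C_{A0}(1−X) = 2.159 mol/dm³.
Both paths are first order in A, so the instantaneous fraction to B is constant: dC_B/d(−C_A) = k₁/(k₁+k₂) = 0.1850.
C_B = 0.1850·(C_{A0}−C_A) = 0.1850×2.681 = 0.496 mol/dm³.
Y_B = C_B/C_{A0} = 0.4961/4.84 = 0.102.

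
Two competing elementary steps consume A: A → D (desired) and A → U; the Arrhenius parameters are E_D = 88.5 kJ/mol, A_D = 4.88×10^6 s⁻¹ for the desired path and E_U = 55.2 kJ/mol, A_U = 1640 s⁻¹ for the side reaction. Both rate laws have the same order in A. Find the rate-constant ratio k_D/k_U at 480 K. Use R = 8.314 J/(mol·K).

0.707

k_D/k_U = (A_D/A_U)·exp[−(E_D−E_U)/(RT)] = (A_D/A_U)·exp[(E_U−E_D)/(RT)].
(E_U−E_D)/(RT) = (55.2−88.5)×10³/(8.314×480) = -33300/3991 = -8.344.
k_D/k_U = (4.88×10^6/1640)·exp(-8.344) = 2976 × 2.377×10^-4 = 0.707.
Since E_D > E_U, raising the temperature improves selectivity toward D.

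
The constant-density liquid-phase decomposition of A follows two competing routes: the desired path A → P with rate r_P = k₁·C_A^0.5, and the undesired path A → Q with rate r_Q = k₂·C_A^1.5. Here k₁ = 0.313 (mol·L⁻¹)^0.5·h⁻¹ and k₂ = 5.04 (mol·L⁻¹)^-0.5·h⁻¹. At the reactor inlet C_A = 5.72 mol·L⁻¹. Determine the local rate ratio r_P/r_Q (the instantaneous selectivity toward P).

0.0109

S_{P/Q} = r_P/r_Q = (k₁·C_A^0.5)/(k₂·C_A^1.5) = (k₁/k₂)·C_A⁻¹.
= (0.313×5.720^0.5) / (5.04×5.720^1.5) = 0.7486/68.95 = 0.0109.
The undesired path is higher order in A, so low C_A (CSTR or dilute feed) favours P.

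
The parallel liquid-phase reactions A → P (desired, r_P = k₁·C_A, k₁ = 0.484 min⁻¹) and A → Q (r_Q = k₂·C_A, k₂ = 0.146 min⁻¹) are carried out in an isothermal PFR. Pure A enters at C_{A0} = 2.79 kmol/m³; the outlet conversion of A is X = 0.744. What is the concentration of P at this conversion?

1.59 kmol/m³

C_A = C_{A0}(1−X) = 0.7142 kmol/m³.
Both paths are first order in A, so the instantaneous fraction to P is constant: dC_P/d(−C_A) = k₁/(k₁+k₂) = 0.7683.
C_P = 0.7683·(C_{A0}−C_A) = 0.7683×2.076 = 1.59 kmol/m³.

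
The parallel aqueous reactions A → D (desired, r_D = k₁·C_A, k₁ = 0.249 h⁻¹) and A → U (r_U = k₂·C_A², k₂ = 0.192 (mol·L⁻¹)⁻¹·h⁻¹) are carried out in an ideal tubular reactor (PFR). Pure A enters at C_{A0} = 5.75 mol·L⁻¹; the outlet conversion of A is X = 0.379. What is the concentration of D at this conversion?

C_A = C_{A0}(1−X) = 3.571 mol·L⁻¹.
Along a PFR/batch, dC_D/dC_A = −r_D/(r_D+r_U) = −k₁/(k₁+k₂·C_A).
Integrating from C_{A0} to C_A: C_D = (0.249/0.192)·ln[(0.249+0.192·5.75)/(0.249+0.192·3.57)] = 1.297·ln(1.353/0.9346) = 0.4798 mol·L⁻¹.

0.480 mol·L⁻¹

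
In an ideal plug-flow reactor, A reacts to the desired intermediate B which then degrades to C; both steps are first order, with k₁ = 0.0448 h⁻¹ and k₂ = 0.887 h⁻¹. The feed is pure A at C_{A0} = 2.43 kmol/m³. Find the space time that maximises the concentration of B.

3.55 h

For first-order series the maximum of C_B occurs at τ_opt = ln(k₂/k₁)/(k₂−k₁).
= ln(0.887/0.0448)/(0.887−0.0448) = ln(19.80)/0.8422 = 2.986/0.8422 = 3.55 h.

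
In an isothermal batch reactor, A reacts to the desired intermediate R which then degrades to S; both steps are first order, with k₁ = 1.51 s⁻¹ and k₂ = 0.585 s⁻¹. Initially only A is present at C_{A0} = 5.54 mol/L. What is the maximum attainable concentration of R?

At the optimum, C_{R,max}/C_{A0} = (k₁/k₂)^[k₂/(k₂−k₁)].
= (1.51/0.585)^(0.585/(0.585−1.51)) = (2.581)^(-0.6324) = 0.5490.
C_{R,max} = 0.5490×5.54 = 3.04 mol/L.

3.04 mol/L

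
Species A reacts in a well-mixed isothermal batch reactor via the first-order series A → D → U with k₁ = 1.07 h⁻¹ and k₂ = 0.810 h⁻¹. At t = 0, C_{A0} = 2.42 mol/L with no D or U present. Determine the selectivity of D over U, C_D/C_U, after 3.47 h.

For first-order series with pure A initially, C_D(t) = k₁C_{A0}/(k₂−k₁)·(e^(−k₁t) − e^(−k₂t)).
e^(−k₁t) = e^(−1.07×3.47) = e^(−3.713) = 0.02441; e^(−k₂t) = e^(−2.811) = 0.06016.
C_D = 1.07×2.42/(0.810−1.07) × (0.02441−0.06016) = (-9.959)×(-0.03576) = 0.3561 mol/L.
C_A = C_{A0}e^(−k₁t) = 0.05906 mol/L, so C_U = C_{A0}−C_A−C_D = 2.005 mol/L; C_D/C_U = 0.178.

0.178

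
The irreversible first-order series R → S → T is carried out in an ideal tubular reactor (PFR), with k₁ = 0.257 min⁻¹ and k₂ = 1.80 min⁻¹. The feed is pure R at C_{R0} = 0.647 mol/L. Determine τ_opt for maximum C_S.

1.26 min

The intermediate peaks when r₁ = r₂, i.e. k₁e^(−k₁τ) = k₂e^(−k₂τ), giving τ_opt = ln(k₂/k₁)/(k₂−k₁).
= ln(1.80/0.257)/(1.80−0.257) = ln(7.004)/1.543 = 1.946/1.543 = 1.26 min.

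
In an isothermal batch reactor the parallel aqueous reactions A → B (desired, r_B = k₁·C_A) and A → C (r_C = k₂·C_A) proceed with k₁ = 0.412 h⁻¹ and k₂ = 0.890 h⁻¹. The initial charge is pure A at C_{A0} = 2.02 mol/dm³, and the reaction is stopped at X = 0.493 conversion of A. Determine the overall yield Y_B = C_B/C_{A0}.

0.156

C_A = C_{A0}(1−X) = 1.024 mol/dm³.
Both paths are first order in A, so the instantaneous fraction to B is constant: dC_B/d(−C_A) = k₁/(k₁+k₂) = 0.3164.
C_B = 0.3164·(C_{A0}−C_A) = 0.3164×0.9959 = 0.315 mol/dm³.
Y_B = C_B/C_{A0} = 0.3151/2.02 = 0.156.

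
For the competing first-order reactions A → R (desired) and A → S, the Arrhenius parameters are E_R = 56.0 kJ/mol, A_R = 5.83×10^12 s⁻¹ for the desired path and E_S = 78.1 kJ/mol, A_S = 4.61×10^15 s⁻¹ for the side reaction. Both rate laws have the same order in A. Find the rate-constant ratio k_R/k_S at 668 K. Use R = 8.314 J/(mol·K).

k_R/k_S = (A_R/A_S)·exp[−(E_R−E_S)/(RT)] = (A_R/A_S)·exp[(E_S−E_R)/(RT)].
(E_S−E_R)/(RT) = (78.1−56.0)×10³/(8.314×668) = 22100/5554 = 3.979.
k_R/k_S = (5.83×10^12/4.61×10^15)·exp(3.979) = 0.001265 × 53.48 = 0.0676.
Since E_R < E_S, lowering the temperature improves selectivity toward R.

0.0676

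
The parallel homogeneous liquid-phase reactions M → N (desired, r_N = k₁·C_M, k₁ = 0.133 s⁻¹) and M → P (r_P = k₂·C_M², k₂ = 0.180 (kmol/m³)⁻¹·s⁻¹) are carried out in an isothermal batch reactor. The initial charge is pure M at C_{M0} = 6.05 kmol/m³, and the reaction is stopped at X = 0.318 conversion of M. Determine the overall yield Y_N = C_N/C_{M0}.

C_M = C_{M0}(1−X) = 4.126 kmol/m³.
Along a PFR/batch, dC_N/dC_M = −r_N/(r_N+r_P) = −k₁/(k₁+k₂·C_M).
Integrating from C_{M0} to C_M: C_N = (0.133/0.180)·ln[(0.133+0.180·6.05)/(0.133+0.180·4.13)] = 0.7389·ln(1.222/0.8757) = 0.2462 kmol/m³.
Y_N = C_N/C_{M0} = 0.2462/6.05 = 0.0407.

0.0407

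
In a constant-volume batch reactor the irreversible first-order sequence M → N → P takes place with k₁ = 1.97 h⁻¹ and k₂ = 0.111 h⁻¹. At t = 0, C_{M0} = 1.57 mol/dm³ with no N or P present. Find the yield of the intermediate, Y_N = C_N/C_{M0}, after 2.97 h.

0.759

For first-order series with pure M initially, C_N(t) = k₁C_{M0}/(k₂−k₁)·(e^(−k₁t) − e^(−k₂t)).
e^(−k₁t) = e^(−1.97×2.97) = e^(−5.851) = 0.002877; e^(−k₂t) = e^(−0.3297) = 0.7192.
C_N = 1.97×1.57/(0.111−1.97) × (0.002877−0.7192) = (-1.664)×(-0.7163) = 1.192 mol/dm³.
Y_N = C_N/C_{M0} = 1.192/1.57 = 0.759.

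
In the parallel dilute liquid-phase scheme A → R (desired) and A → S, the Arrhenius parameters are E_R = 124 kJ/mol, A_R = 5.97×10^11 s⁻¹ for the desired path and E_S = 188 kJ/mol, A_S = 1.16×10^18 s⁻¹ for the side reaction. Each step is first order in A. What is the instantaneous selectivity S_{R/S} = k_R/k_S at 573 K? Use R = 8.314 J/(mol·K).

0.352

k_R/k_S = (A_R/A_S)·exp[−(E_R−E_S)/(RT)] = (A_R/A_S)·exp[(E_S−E_R)/(RT)].
(E_S−E_R)/(RT) = (188−124)×10³/(8.314×573) = 64000/4764 = 13.43.
k_R/k_S = (5.97×10^11/1.16×10^18)·exp(13.43) = 5.147×10^-7 × 6.830×10^5 = 0.352.
Since E_R < E_S, lowering the temperature improves selectivity toward R.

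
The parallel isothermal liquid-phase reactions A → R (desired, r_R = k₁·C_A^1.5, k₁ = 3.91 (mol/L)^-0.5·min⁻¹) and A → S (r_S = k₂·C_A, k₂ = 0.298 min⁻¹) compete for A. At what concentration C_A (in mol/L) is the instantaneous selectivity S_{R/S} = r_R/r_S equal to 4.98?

0.144 mol/L

S_{R/S} = (k₁/k₂)·C_A^0.5 ⇒ C_A = (S·k₂/k₁)^(2).
= (4.98×0.298/3.91)^(2) = (0.3795)^(2) = 0.144 mol/L.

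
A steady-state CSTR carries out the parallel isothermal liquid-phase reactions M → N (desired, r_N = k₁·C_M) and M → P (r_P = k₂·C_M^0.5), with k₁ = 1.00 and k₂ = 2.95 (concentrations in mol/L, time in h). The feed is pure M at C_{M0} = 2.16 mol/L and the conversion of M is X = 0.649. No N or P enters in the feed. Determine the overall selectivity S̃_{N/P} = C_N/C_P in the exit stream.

0.295

Exit C_M = C_{M0}(1−X) = 2.16×0.351 = 0.7582 mol/L.
In a CSTR the entire volume is at exit conditions, so r_N = 1.00×0.7582 = 0.7582 and r_P = 2.95×0.7582^0.5 = 2.569.
Overall selectivity = C_N/C_P = r_Nτ/(r_Pτ) = r_N/r_P = 0.295.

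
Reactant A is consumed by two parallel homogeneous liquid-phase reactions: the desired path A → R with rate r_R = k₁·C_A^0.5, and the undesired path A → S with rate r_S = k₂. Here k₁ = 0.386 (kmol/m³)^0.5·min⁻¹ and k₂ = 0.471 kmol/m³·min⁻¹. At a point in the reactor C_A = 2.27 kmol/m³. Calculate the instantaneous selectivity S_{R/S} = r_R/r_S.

1.23

S_{R/S} = r_R/r_S = (k₁·C_A^0.5)/(k₂) = (k₁/k₂)·C_A^0.5.
= (0.386×2.270^0.5) / (0.471) = 0.5816/0.4710 = 1.23.
Since the desired path is higher order in A, keeping C_A high (PFR or concentrated feed) favours R.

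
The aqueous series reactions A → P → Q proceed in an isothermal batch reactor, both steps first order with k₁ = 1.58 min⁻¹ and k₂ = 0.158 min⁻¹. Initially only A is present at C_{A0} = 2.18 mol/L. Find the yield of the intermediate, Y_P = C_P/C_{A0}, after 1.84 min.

For first-order series with pure A initially, C_P(t) = k₁C_{A0}/(k₂−k₁)·(e^(−k₁t) − e^(−k₂t)).
e^(−k₁t) = e^(−1.58×1.84) = e^(−2.907) = 0.05463; e^(−k₂t) = e^(−0.2907) = 0.7477.
C_P = 1.58×2.18/(0.158−1.58) × (0.05463−0.7477) = (-2.422)×(-0.6931) = 1.679 mol/L.
Y_P = C_P/C_{A0} = 1.679/2.18 = 0.770.

0.770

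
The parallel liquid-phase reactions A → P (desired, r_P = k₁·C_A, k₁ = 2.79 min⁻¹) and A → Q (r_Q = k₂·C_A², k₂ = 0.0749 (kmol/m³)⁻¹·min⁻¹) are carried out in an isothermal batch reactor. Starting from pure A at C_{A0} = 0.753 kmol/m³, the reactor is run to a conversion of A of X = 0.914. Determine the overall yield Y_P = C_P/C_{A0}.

C_A = C_{A0}(1−X) = 0.06476 kmol/m³.
Along a PFR/batch, dC_P/dC_A = −r_P/(r_P+r_Q) = −k₁/(k₁+k₂·C_A).
Integrating from C_{A0} to C_A: C_P = (2.79/0.0749)·ln[(2.79+0.0749·0.753)/(2.79+0.0749·0.0648)] = 37.25·ln(2.846/2.795) = 0.6808 kmol/m³.
Y_P = C_P/C_{A0} = 0.6808/0.753 = 0.904.

0.904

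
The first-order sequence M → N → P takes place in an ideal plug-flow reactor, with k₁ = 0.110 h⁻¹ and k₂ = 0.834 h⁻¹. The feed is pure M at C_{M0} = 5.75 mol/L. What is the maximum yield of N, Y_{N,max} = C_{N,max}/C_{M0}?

0.0970

For a first-order series the maximum intermediate yield is C_{N,max}/C_{M0} = (k₁/k₂)^[k₂/(k₂−k₁)].
= (0.110/0.834)^(0.834/(0.834−0.110)) = (0.1319)^(1.152) = 0.09695.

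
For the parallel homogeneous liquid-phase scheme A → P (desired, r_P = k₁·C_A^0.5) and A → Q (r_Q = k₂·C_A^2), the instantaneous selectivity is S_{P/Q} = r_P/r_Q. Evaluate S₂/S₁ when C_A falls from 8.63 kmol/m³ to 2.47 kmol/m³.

S_{P/Q} = (k₁/k₂)·C_A^-1.5, so S₂/S₁ = (C_{A,2}/C_{A,1})^-1.5.
= (2.47/8.63)^(-1.5) = (0.2862)^(-1.5) = 6.53.

6.53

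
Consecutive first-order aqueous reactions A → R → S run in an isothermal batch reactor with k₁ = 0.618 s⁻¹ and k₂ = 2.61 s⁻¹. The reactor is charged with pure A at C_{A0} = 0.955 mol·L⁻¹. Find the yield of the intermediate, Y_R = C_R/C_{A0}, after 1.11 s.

0.139

Solving the coupled first-order balances gives C_R(t) = [k₁/(k₂−k₁)]·C_{A0}·(e^(−k₁t) − e^(−k₂t)).
e^(−k₁t) = e^(−0.618×1.11) = e^(−0.6860) = 0.5036; e^(−k₂t) = e^(−2.897) = 0.05518.
C_R = 0.618×0.955/(2.61−0.618) × (0.5036−0.05518) = 0.2963×0.4484 = 0.1329 mol·L⁻¹.
Y_R = C_R/C_{A0} = 0.1329/0.955 = 0.139.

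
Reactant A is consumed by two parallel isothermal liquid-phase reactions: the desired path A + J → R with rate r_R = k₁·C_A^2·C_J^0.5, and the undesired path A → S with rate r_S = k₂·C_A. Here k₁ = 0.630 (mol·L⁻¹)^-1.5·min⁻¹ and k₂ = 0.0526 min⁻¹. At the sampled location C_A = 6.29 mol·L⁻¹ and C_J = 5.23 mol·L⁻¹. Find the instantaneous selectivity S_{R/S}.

S_{R/S} = r_R/r_S = (k₁·C_A^2·C_J^0.5)/(k₂·C_A) = (k₁/k₂)·C_A·C_J^0.5.
= (0.630×6.290^2×5.230^0.5) / (0.0526×6.290) = 57.00/0.3309 = 172.

172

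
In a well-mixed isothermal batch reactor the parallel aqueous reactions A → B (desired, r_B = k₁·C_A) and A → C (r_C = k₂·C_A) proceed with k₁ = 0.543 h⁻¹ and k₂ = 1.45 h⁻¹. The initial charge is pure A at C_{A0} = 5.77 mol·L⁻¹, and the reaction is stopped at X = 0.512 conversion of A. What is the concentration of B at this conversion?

0.805 mol·L⁻¹

C_A = C_{A0}(1−X) = 2.816 mol·L⁻¹.
Both paths are first order in A, so the instantaneous fraction to B is constant: dC_B/d(−C_A) = k₁/(k₁+k₂) = 0.2725.
C_B = 0.2725·(C_{A0}−C_A) = 0.2725×2.954 = 0.805 mol·L⁻¹.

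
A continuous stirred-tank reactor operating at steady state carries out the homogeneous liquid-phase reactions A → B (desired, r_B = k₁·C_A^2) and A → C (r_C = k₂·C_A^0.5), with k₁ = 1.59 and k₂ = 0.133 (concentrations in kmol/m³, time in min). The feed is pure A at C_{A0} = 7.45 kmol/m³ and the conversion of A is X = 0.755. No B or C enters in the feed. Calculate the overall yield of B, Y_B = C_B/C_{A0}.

Exit C_A = C_{A0}(1−X) = 7.45×0.245 = 1.825 kmol/m³.
In a CSTR the entire volume is at exit conditions, so r_B = 1.59×1.825^2 = 5.297 and r_C = 0.133×1.825^0.5 = 0.1797.
Fraction of consumed A going to B: r_B/(r_B+r_C) = 0.9672.
C_B = 0.9672·C_{A0}·X = 0.9672×7.45×0.755 = 5.44 kmol/m³; Y_B = C_B/C_{A0} = 0.730.

0.730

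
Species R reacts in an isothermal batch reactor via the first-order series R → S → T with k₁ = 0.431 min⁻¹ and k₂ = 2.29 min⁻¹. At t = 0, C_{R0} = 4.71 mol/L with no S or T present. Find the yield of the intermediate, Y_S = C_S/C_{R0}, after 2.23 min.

Solving the coupled first-order balances gives C_S(t) = [k₁/(k₂−k₁)]·C_{R0}·(e^(−k₁t) − e^(−k₂t)).
e^(−k₁t) = e^(−0.431×2.23) = e^(−0.9611) = 0.3825; e^(−k₂t) = e^(−5.107) = 0.006056.
C_S = 0.431×4.71/(2.29−0.431) × (0.3825−0.006056) = 1.092×0.3764 = 0.4110 mol/L.
Y_S = C_S/C_{R0} = 0.4110/4.71 = 0.0873.

0.0873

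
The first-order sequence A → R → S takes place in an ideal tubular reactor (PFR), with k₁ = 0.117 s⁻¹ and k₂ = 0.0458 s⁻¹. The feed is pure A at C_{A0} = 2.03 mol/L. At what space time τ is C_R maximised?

The intermediate peaks when r₁ = r₂, i.e. k₁e^(−k₁τ) = k₂e^(−k₂τ), giving τ_opt = ln(k₂/k₁)/(k₂−k₁).
= ln(0.0458/0.117)/(0.0458−0.117) = ln(0.3915)/-0.07120 = -0.9379/-0.07120 = 13.2 s.

13.2 s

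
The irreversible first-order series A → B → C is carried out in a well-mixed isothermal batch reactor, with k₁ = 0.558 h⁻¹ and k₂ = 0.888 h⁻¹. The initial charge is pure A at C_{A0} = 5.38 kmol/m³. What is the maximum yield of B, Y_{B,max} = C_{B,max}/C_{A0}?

Evaluating C_B at t_opt = ln(k₂/k₁)/(k₂−k₁) gives C_{B,max}/C_{A0} = (k₁/k₂)^[k₂/(k₂−k₁)].
= (0.558/0.888)^(0.888/(0.888−0.558)) = (0.6284)^(2.691) = 0.2864.

0.286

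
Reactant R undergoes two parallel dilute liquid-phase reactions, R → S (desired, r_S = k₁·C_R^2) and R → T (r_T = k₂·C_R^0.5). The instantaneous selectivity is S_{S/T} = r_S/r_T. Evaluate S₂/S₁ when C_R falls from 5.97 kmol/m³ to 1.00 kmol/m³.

S_{S/T} = (k₁/k₂)·C_R^1.5, so S₂/S₁ = (C_{R,2}/C_{R,1})^1.5.
= (1.00/5.97)^1.5 = (0.1675)^1.5 = 0.0686.

0.0686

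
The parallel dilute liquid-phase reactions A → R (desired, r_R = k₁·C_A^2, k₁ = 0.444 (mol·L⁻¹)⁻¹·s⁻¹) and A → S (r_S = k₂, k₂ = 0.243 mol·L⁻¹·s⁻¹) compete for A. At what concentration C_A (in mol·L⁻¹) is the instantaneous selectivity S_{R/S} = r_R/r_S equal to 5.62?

S_{R/S} = (k₁/k₂)·C_A^2 ⇒ C_A = (S·k₂/k₁)^(0.5).
= (5.62×0.243/0.444)^(0.5) = (3.076)^(0.5) = 1.75 mol·L⁻¹.

1.75 mol·L⁻¹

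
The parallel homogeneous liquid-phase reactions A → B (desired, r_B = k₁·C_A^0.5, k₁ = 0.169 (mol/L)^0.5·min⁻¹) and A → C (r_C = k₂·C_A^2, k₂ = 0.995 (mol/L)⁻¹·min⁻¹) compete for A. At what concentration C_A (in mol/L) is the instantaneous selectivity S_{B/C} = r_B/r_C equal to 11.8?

0.0592 mol/L

S_{B/C} = (k₁/k₂)·C_A^-1.5 ⇒ C_A = (S·k₂/k₁)^(1/(-1.5)).
= (11.8×0.995/0.169)^(-0.6667) = (69.47)^(-0.6667) = 0.0592 mol/L.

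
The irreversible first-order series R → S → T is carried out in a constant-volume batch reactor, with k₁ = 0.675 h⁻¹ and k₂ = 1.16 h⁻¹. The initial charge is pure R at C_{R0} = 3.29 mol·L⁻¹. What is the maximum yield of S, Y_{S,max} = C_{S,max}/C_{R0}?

At the optimum, C_{S,max}/C_{R0} = (k₁/k₂)^[k₂/(k₂−k₁)].
= (0.675/1.16)^(1.16/(1.16−0.675)) = (0.5819)^(2.392) = 0.2739.

0.274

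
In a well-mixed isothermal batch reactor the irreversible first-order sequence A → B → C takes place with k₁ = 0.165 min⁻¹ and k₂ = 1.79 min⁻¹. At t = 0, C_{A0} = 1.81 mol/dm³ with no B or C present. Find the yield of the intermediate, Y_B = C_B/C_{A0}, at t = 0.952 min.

Solving the coupled first-order balances gives C_B(t) = [k₁/(k₂−k₁)]·C_{A0}·(e^(−k₁t) − e^(−k₂t)).
e^(−k₁t) = e^(−0.165×0.952) = e^(−0.1571) = 0.8546; e^(−k₂t) = e^(−1.704) = 0.1819.
C_B = 0.165×1.81/(1.79−0.165) × (0.8546−0.1819) = 0.1838×0.6727 = 0.1236 mol/dm³.
Y_B = C_B/C_{A0} = 0.1236/1.81 = 0.0683.

0.0683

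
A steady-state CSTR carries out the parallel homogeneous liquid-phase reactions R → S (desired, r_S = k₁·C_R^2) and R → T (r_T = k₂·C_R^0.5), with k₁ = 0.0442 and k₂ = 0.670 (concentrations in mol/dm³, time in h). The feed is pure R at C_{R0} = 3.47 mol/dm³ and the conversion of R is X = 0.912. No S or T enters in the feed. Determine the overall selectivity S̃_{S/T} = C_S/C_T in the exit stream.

Exit C_R = C_{R0}(1−X) = 3.47×0.0880 = 0.3054 mol/dm³.
A CSTR operates uniformly at the exit composition, giving r_S = 0.004121 and r_T = 0.3702 (each k·C_R^n at C_R = 0.3054).
Overall selectivity = C_S/C_T = r_Sτ/(r_Tτ) = r_S/r_T = 0.0111.

0.0111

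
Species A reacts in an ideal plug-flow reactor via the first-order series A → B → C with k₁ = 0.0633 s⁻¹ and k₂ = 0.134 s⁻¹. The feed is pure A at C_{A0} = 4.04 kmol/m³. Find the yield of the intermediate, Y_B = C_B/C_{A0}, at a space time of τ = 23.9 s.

0.161

The intermediate concentration in a first-order A→B→C sequence is C_B = k₁C_{A0}(e^(−k₁τ) − e^(−k₂τ))/(k₂−k₁).
e^(−k₁τ) = e^(−0.0633×23.9) = e^(−1.513) = 0.2203; e^(−k₂τ) = e^(−3.203) = 0.04066.
C_B = 0.0633×4.04/(0.134−0.0633) × (0.2203−0.04066) = 3.617×0.1796 = 0.6497 kmol/m³.
Y_B = C_B/C_{A0} = 0.6497/4.04 = 0.161.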